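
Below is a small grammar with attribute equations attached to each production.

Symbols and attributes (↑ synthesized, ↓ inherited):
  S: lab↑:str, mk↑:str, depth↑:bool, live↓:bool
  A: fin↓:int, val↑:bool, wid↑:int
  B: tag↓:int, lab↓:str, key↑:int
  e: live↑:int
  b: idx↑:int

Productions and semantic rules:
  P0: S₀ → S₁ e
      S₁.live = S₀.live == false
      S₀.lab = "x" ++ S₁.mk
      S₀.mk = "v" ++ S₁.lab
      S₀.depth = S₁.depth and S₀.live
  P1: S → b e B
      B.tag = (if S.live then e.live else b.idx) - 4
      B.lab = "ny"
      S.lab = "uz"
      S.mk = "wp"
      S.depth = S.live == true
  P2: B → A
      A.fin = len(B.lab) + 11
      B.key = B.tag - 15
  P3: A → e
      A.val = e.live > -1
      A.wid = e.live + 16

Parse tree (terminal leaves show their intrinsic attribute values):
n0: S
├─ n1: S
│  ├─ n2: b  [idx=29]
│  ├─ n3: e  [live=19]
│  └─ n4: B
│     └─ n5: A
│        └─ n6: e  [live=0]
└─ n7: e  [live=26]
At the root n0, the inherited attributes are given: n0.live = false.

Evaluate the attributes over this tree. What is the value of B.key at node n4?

0

1. n0.live = false  [given at root]
2. n1.live = true  [S₀.live == false]
3. n2.idx = 29  [terminal]
4. n3.live = 19  [terminal]
5. n4.tag = 15  [(if S.live then e.live else b.idx) - 4]
6. n4.lab = "ny"  ["ny"]
7. n5.fin = 13  [len(B.lab) + 11]
8. n6.live = 0  [terminal]
9. n5.val = true  [e.live > -1]
10. n5.wid = 16  [e.live + 16]
11. n4.key = 0  [B.tag - 15]
12. n1.lab = "uz"  ["uz"]
13. n1.mk = "wp"  ["wp"]
14. n1.depth = true  [S.live == true]
15. n7.live = 26  [terminal]
16. n0.lab = "xwp"  ["x" ++ S₁.mk]
17. n0.mk = "vuz"  ["v" ++ S₁.lab]
18. n0.depth = false  [S₁.depth and S₀.live]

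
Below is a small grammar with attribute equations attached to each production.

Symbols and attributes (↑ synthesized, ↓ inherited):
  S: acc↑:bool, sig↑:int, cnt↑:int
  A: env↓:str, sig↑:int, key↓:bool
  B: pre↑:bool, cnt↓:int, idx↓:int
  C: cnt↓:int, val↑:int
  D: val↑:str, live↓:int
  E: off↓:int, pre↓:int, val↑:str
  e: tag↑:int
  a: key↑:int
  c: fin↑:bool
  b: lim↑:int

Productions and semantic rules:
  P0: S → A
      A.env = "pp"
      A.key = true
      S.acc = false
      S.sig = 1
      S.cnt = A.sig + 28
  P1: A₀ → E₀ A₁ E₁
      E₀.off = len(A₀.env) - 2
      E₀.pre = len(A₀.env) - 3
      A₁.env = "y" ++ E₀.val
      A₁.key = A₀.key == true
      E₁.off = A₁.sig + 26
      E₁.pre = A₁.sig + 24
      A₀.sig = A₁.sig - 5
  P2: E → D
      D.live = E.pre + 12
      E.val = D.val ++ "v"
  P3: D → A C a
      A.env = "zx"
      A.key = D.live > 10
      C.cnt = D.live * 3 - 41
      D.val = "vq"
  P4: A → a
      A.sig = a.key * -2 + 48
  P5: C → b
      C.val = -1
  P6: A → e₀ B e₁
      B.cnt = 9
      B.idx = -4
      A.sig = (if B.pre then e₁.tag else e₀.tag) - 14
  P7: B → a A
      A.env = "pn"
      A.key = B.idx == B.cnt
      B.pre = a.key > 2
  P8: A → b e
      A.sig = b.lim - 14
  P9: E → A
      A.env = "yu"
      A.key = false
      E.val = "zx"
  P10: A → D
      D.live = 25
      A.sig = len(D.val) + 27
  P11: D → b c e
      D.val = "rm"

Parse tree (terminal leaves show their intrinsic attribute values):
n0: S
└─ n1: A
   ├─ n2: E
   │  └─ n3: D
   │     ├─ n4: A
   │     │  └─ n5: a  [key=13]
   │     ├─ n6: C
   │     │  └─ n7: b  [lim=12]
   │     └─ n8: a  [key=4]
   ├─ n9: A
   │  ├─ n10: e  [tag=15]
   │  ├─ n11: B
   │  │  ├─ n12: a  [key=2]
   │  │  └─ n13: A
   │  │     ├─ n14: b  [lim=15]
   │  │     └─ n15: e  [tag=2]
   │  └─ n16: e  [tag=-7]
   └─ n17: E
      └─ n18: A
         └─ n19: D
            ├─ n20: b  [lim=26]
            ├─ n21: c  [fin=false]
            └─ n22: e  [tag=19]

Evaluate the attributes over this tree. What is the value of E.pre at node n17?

25

1. n1.env = "pp"  ["pp"]
2. n1.key = true  [true]
3. n2.off = 0  [len(A₀.env) - 2]
4. n2.pre = -1  [len(A₀.env) - 3]
5. n3.live = 11  [E.pre + 12]
6. n4.env = "zx"  ["zx"]
7. n4.key = true  [D.live > 10]
8. n5.key = 13  [terminal]
9. n4.sig = 22  [a.key * -2 + 48]
10. n6.cnt = -8  [D.live * 3 - 41]
11. n7.lim = 12  [terminal]
12. n6.val = -1  [-1]
13. n8.key = 4  [terminal]
14. n3.val = "vq"  ["vq"]
15. n2.val = "vqv"  [D.val ++ "v"]
16. n9.env = "yvqv"  ["y" ++ E₀.val]
17. n9.key = true  [A₀.key == true]
18. n10.tag = 15  [terminal]
19. n11.cnt = 9  [9]
20. n11.idx = -4  [-4]
21. n12.key = 2  [terminal]
22. n13.env = "pn"  ["pn"]
23. n13.key = false  [B.idx == B.cnt]
24. n14.lim = 15  [terminal]
25. n15.tag = 2  [terminal]
26. n13.sig = 1  [b.lim - 14]
27. n11.pre = false  [a.key > 2]
28. n16.tag = -7  [terminal]
29. n9.sig = 1  [(if B.pre then e₁.tag else e₀.tag) - 14]
30. n17.off = 27  [A₁.sig + 26]
31. n17.pre = 25  [A₁.sig + 24]
32. n18.env = "yu"  ["yu"]
33. n18.key = false  [false]
34. n19.live = 25  [25]
35. n20.lim = 26  [terminal]
36. n21.fin = false  [terminal]
37. n22.tag = 19  [terminal]
38. n19.val = "rm"  ["rm"]
39. n18.sig = 29  [len(D.val) + 27]
40. n17.val = "zx"  ["zx"]
41. n1.sig = -4  [A₁.sig - 5]
42. n0.acc = false  [false]
43. n0.sig = 1  [1]
44. n0.cnt = 24  [A.sig + 28]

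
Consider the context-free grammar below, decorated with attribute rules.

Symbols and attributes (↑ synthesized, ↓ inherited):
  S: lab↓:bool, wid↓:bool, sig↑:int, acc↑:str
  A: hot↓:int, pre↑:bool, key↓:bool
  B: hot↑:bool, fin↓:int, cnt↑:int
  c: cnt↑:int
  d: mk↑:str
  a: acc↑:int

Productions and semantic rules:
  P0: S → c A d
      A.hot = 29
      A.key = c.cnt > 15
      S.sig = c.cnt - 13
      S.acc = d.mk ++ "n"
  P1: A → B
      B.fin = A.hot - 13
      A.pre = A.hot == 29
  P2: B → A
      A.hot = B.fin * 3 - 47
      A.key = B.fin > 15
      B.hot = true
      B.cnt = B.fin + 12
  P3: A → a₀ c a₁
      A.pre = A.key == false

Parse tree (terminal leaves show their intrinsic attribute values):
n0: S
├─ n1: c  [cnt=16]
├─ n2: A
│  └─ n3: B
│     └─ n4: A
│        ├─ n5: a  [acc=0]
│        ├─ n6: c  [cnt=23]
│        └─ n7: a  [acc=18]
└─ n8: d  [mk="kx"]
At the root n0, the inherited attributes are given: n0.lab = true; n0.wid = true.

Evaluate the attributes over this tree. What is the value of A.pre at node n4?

false

1. n0.lab = true  [given at root]
2. n0.wid = true  [given at root]
3. n1.cnt = 16  [terminal]
4. n2.hot = 29  [29]
5. n2.key = true  [c.cnt > 15]
6. n3.fin = 16  [A.hot - 13]
7. n4.hot = 1  [B.fin * 3 - 47]
8. n4.key = true  [B.fin > 15]
9. n5.acc = 0  [terminal]
10. n6.cnt = 23  [terminal]
11. n7.acc = 18  [terminal]
12. n4.pre = false  [A.key == false]
13. n3.hot = true  [true]
14. n3.cnt = 28  [B.fin + 12]
15. n2.pre = true  [A.hot == 29]
16. n8.mk = "kx"  [terminal]
17. n0.sig = 3  [c.cnt - 13]
18. n0.acc = "kxn"  [d.mk ++ "n"]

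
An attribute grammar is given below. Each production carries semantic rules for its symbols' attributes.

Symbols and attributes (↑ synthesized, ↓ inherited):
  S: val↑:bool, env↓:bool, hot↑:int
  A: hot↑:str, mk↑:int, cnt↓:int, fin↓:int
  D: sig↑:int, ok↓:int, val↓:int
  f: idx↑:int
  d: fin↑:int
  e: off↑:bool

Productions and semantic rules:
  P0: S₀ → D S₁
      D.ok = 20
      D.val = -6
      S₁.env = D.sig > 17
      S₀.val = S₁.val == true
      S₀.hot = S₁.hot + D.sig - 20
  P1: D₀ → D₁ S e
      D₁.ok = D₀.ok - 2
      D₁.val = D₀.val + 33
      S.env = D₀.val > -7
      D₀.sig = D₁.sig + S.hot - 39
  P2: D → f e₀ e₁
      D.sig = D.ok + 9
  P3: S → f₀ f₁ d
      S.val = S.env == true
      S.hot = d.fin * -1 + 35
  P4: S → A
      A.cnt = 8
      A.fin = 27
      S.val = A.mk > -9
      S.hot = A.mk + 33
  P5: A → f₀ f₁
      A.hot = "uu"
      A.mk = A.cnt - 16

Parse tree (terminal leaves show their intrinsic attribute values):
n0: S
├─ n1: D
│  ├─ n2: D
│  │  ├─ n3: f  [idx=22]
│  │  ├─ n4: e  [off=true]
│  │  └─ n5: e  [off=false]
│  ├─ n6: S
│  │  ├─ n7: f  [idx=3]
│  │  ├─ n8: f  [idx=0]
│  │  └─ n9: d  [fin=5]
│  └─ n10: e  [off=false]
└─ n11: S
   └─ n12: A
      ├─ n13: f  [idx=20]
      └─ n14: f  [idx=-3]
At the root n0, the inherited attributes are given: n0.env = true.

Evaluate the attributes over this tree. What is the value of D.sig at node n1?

18

1. n0.env = true  [given at root]
2. n1.ok = 20  [20]
3. n1.val = -6  [-6]
4. n2.ok = 18  [D₀.ok - 2]
5. n2.val = 27  [D₀.val + 33]
6. n3.idx = 22  [terminal]
7. n4.off = true  [terminal]
8. n5.off = false  [terminal]
9. n2.sig = 27  [D.ok + 9]
10. n6.env = true  [D₀.val > -7]
11. n7.idx = 3  [terminal]
12. n8.idx = 0  [terminal]
13. n9.fin = 5  [terminal]
14. n6.val = true  [S.env == true]
15. n6.hot = 30  [d.fin * -1 + 35]
16. n10.off = false  [terminal]
17. n1.sig = 18  [D₁.sig + S.hot - 39]
18. n11.env = true  [D.sig > 17]
19. n12.cnt = 8  [8]
20. n12.fin = 27  [27]
21. n13.idx = 20  [terminal]
22. n14.idx = -3  [terminal]
23. n12.hot = "uu"  ["uu"]
24. n12.mk = -8  [A.cnt - 16]
25. n11.val = true  [A.mk > -9]
26. n11.hot = 25  [A.mk + 33]
27. n0.val = true  [S₁.val == true]
28. n0.hot = 23  [S₁.hot + D.sig - 20]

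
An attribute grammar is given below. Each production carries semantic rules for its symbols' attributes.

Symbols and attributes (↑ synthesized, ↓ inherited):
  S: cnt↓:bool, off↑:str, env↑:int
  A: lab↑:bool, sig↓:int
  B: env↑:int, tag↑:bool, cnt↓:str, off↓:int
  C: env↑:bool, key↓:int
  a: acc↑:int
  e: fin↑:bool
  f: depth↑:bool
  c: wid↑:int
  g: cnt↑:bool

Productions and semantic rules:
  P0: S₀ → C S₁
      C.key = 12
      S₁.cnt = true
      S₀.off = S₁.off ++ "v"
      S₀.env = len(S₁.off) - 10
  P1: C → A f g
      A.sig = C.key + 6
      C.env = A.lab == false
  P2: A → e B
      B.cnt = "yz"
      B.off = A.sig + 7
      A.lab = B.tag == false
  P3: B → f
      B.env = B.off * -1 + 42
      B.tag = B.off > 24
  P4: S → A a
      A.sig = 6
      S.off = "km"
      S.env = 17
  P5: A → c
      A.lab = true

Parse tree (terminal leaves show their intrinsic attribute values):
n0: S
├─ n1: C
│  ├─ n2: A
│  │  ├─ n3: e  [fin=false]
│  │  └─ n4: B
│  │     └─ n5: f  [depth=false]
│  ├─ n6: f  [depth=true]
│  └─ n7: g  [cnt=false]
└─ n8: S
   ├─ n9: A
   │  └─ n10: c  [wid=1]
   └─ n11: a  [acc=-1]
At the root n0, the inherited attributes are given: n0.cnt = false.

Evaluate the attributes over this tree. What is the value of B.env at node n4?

1. n0.cnt = false  [given at root]
2. n1.key = 12  [12]
3. n2.sig = 18  [C.key + 6]
4. n3.fin = false  [terminal]
5. n4.cnt = "yz"  ["yz"]
6. n4.off = 25  [A.sig + 7]
7. n5.depth = false  [terminal]
8. n4.env = 17  [B.off * -1 + 42]
9. n4.tag = true  [B.off > 24]
10. n2.lab = false  [B.tag == false]
11. n6.depth = true  [terminal]
12. n7.cnt = false  [terminal]
13. n1.env = true  [A.lab == false]
14. n8.cnt = true  [true]
15. n9.sig = 6  [6]
16. n10.wid = 1  [terminal]
17. n9.lab = true  [true]
18. n11.acc = -1  [terminal]
19. n8.off = "km"  ["km"]
20. n8.env = 17  [17]
21. n0.off = "kmv"  [S₁.off ++ "v"]
22. n0.env = -8  [len(S₁.off) - 10]

17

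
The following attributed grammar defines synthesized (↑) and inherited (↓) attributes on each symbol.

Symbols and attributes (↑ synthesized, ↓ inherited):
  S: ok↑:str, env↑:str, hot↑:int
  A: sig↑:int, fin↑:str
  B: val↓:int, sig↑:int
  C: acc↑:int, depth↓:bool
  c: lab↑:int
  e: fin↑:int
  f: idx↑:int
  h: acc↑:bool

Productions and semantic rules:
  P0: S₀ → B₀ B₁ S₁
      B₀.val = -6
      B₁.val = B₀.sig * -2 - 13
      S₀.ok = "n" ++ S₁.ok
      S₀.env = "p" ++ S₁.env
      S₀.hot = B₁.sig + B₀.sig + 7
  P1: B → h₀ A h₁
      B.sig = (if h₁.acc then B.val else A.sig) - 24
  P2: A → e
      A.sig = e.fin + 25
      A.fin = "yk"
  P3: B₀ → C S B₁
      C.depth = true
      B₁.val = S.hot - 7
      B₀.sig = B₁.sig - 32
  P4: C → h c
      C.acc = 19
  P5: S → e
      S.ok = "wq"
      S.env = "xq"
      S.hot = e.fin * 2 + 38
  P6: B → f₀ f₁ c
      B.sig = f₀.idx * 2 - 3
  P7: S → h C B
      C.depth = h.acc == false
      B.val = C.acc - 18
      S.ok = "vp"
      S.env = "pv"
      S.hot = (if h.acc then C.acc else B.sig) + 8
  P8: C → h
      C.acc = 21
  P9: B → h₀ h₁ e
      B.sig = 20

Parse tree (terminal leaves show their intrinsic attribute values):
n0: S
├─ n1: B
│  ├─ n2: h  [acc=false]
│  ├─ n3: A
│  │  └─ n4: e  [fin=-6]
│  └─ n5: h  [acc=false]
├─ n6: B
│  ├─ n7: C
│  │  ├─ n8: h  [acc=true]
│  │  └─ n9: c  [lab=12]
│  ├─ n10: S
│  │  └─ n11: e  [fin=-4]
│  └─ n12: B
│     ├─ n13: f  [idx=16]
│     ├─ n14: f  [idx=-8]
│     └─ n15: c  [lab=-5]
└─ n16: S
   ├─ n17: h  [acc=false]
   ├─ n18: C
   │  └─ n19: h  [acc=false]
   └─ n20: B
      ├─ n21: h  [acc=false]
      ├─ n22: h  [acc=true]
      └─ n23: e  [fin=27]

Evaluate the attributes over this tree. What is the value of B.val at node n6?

-3

1. n1.val = -6  [-6]
2. n2.acc = false  [terminal]
3. n4.fin = -6  [terminal]
4. n3.sig = 19  [e.fin + 25]
5. n3.fin = "yk"  ["yk"]
6. n5.acc = false  [terminal]
7. n1.sig = -5  [(if h₁.acc then B.val else A.sig) - 24]
8. n6.val = -3  [B₀.sig * -2 - 13]
9. n7.depth = true  [true]
10. n8.acc = true  [terminal]
11. n9.lab = 12  [terminal]
12. n7.acc = 19  [19]
13. n11.fin = -4  [terminal]
14. n10.ok = "wq"  ["wq"]
15. n10.env = "xq"  ["xq"]
16. n10.hot = 30  [e.fin * 2 + 38]
17. n12.val = 23  [S.hot - 7]
18. n13.idx = 16  [terminal]
19. n14.idx = -8  [terminal]
20. n15.lab = -5  [terminal]
21. n12.sig = 29  [f₀.idx * 2 - 3]
22. n6.sig = -3  [B₁.sig - 32]
23. n17.acc = false  [terminal]
24. n18.depth = true  [h.acc == false]
25. n19.acc = false  [terminal]
26. n18.acc = 21  [21]
27. n20.val = 3  [C.acc - 18]
28. n21.acc = false  [terminal]
29. n22.acc = true  [terminal]
30. n23.fin = 27  [terminal]
31. n20.sig = 20  [20]
32. n16.ok = "vp"  ["vp"]
33. n16.env = "pv"  ["pv"]
34. n16.hot = 28  [(if h.acc then C.acc else B.sig) + 8]
35. n0.ok = "nvp"  ["n" ++ S₁.ok]
36. n0.env = "ppv"  ["p" ++ S₁.env]
37. n0.hot = -1  [B₁.sig + B₀.sig + 7]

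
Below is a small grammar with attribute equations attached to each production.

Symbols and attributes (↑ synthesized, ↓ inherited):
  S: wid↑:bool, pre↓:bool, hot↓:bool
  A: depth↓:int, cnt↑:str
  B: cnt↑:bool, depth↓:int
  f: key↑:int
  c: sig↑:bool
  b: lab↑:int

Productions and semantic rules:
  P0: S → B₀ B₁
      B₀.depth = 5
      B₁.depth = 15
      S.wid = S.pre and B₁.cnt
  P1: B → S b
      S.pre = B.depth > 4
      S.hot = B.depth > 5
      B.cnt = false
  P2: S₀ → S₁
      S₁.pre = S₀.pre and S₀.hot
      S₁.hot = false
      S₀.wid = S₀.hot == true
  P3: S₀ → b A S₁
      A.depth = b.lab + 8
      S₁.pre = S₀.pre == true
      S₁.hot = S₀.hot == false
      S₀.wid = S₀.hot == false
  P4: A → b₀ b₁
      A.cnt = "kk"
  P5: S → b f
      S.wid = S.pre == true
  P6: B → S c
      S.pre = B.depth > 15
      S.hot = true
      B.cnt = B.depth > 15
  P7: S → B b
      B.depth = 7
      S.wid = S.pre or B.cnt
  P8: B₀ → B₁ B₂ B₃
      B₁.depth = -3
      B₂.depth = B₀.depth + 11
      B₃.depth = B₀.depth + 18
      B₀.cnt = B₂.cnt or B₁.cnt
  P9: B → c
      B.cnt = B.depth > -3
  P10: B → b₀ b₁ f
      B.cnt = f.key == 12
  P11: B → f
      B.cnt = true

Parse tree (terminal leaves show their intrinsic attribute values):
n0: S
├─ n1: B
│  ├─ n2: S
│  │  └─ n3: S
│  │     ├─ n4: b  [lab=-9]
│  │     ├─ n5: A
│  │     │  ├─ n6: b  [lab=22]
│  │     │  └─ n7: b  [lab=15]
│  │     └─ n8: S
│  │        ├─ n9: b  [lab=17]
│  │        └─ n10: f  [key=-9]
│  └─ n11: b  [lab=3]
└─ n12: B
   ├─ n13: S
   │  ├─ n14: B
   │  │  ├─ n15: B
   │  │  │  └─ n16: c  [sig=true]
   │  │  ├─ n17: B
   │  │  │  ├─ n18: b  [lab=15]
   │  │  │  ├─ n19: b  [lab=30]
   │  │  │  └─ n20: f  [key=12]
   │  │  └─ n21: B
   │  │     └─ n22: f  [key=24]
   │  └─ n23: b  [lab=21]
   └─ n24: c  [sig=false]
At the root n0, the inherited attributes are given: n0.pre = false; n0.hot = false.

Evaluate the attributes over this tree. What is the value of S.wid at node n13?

true

1. n0.pre = false  [given at root]
2. n0.hot = false  [given at root]
3. n1.depth = 5  [5]
4. n2.pre = true  [B.depth > 4]
5. n2.hot = false  [B.depth > 5]
6. n3.pre = false  [S₀.pre and S₀.hot]
7. n3.hot = false  [false]
8. n4.lab = -9  [terminal]
9. n5.depth = -1  [b.lab + 8]
10. n6.lab = 22  [terminal]
11. n7.lab = 15  [terminal]
12. n5.cnt = "kk"  ["kk"]
13. n8.pre = false  [S₀.pre == true]
14. n8.hot = true  [S₀.hot == false]
15. n9.lab = 17  [terminal]
16. n10.key = -9  [terminal]
17. n8.wid = false  [S.pre == true]
18. n3.wid = true  [S₀.hot == false]
19. n2.wid = false  [S₀.hot == true]
20. n11.lab = 3  [terminal]
21. n1.cnt = false  [false]
22. n12.depth = 15  [15]
23. n13.pre = false  [B.depth > 15]
24. n13.hot = true  [true]
25. n14.depth = 7  [7]
26. n15.depth = -3  [-3]
27. n16.sig = true  [terminal]
28. n15.cnt = false  [B.depth > -3]
29. n17.depth = 18  [B₀.depth + 11]
30. n18.lab = 15  [terminal]
31. n19.lab = 30  [terminal]
32. n20.key = 12  [terminal]
33. n17.cnt = true  [f.key == 12]
34. n21.depth = 25  [B₀.depth + 18]
35. n22.key = 24  [terminal]
36. n21.cnt = true  [true]
37. n14.cnt = true  [B₂.cnt or B₁.cnt]
38. n23.lab = 21  [terminal]
39. n13.wid = true  [S.pre or B.cnt]
40. n24.sig = false  [terminal]
41. n12.cnt = false  [B.depth > 15]
42. n0.wid = false  [S.pre and B₁.cnt]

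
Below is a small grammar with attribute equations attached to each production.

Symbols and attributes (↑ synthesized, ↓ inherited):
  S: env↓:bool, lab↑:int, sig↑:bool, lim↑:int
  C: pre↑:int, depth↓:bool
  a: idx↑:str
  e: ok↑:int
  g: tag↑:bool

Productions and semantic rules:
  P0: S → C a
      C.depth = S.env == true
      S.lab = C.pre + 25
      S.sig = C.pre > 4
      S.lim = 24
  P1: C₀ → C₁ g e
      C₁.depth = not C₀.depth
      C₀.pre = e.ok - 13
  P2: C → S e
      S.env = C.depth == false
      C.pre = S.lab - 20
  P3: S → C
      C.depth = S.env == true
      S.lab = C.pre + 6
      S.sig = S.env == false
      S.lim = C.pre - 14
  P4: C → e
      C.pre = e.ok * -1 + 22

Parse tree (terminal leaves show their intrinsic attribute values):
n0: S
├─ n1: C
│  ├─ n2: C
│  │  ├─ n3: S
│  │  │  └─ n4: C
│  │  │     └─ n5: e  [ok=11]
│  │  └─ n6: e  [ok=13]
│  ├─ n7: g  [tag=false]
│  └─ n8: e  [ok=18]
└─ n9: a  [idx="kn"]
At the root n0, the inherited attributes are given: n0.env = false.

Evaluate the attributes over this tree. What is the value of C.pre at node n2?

-3

1. n0.env = false  [given at root]
2. n1.depth = false  [S.env == true]
3. n2.depth = true  [not C₀.depth]
4. n3.env = false  [C.depth == false]
5. n4.depth = false  [S.env == true]
6. n5.ok = 11  [terminal]
7. n4.pre = 11  [e.ok * -1 + 22]
8. n3.lab = 17  [C.pre + 6]
9. n3.sig = true  [S.env == false]
10. n3.lim = -3  [C.pre - 14]
11. n6.ok = 13  [terminal]
12. n2.pre = -3  [S.lab - 20]
13. n7.tag = false  [terminal]
14. n8.ok = 18  [terminal]
15. n1.pre = 5  [e.ok - 13]
16. n9.idx = "kn"  [terminal]
17. n0.lab = 30  [C.pre + 25]
18. n0.sig = true  [C.pre > 4]
19. n0.lim = 24  [24]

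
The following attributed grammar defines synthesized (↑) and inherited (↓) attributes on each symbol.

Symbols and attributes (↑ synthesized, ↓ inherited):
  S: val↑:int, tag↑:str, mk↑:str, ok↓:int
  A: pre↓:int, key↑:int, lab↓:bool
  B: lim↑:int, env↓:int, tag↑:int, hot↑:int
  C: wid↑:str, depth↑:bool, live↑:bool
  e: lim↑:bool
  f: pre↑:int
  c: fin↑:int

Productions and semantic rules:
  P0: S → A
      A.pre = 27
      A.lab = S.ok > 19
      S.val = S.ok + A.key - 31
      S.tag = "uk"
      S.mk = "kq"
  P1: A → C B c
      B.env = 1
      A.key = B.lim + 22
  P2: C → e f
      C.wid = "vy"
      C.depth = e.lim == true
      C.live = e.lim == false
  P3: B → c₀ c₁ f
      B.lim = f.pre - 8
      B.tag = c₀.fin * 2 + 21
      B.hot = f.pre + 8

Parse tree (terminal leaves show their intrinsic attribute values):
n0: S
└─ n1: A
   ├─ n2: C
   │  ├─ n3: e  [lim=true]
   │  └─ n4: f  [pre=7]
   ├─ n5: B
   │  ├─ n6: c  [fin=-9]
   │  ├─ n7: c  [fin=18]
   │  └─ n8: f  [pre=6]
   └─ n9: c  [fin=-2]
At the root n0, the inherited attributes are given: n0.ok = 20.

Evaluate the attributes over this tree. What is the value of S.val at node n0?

1. n0.ok = 20  [given at root]
2. n1.pre = 27  [27]
3. n1.lab = true  [S.ok > 19]
4. n3.lim = true  [terminal]
5. n4.pre = 7  [terminal]
6. n2.wid = "vy"  ["vy"]
7. n2.depth = true  [e.lim == true]
8. n2.live = false  [e.lim == false]
9. n5.env = 1  [1]
10. n6.fin = -9  [terminal]
11. n7.fin = 18  [terminal]
12. n8.pre = 6  [terminal]
13. n5.lim = -2  [f.pre - 8]
14. n5.tag = 3  [c₀.fin * 2 + 21]
15. n5.hot = 14  [f.pre + 8]
16. n9.fin = -2  [terminal]
17. n1.key = 20  [B.lim + 22]
18. n0.val = 9  [S.ok + A.key - 31]
19. n0.tag = "uk"  ["uk"]
20. n0.mk = "kq"  ["kq"]

9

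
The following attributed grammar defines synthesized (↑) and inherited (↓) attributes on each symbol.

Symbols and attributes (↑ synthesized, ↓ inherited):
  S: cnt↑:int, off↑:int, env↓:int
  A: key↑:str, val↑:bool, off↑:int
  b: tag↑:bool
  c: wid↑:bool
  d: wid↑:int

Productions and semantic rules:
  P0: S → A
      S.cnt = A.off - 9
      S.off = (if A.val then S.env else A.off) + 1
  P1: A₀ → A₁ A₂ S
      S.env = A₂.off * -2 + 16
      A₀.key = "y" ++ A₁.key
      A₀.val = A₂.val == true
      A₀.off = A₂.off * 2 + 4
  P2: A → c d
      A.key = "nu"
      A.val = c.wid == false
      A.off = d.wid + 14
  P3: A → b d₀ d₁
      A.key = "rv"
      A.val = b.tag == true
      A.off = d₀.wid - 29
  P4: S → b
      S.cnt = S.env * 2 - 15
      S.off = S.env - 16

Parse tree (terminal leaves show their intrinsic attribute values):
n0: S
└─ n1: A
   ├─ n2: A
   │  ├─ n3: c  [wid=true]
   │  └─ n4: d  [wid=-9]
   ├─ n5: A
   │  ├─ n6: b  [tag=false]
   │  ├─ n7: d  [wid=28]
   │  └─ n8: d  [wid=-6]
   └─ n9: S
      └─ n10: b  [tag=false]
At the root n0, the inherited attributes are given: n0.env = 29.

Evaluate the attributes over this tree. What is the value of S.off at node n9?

1. n0.env = 29  [given at root]
2. n3.wid = true  [terminal]
3. n4.wid = -9  [terminal]
4. n2.key = "nu"  ["nu"]
5. n2.val = false  [c.wid == false]
6. n2.off = 5  [d.wid + 14]
7. n6.tag = false  [terminal]
8. n7.wid = 28  [terminal]
9. n8.wid = -6  [terminal]
10. n5.key = "rv"  ["rv"]
11. n5.val = false  [b.tag == true]
12. n5.off = -1  [d₀.wid - 29]
13. n9.env = 18  [A₂.off * -2 + 16]
14. n10.tag = false  [terminal]
15. n9.cnt = 21  [S.env * 2 - 15]
16. n9.off = 2  [S.env - 16]
17. n1.key = "ynu"  ["y" ++ A₁.key]
18. n1.val = false  [A₂.val == true]
19. n1.off = 2  [A₂.off * 2 + 4]
20. n0.cnt = -7  [A.off - 9]
21. n0.off = 3  [(if A.val then S.env else A.off) + 1]

2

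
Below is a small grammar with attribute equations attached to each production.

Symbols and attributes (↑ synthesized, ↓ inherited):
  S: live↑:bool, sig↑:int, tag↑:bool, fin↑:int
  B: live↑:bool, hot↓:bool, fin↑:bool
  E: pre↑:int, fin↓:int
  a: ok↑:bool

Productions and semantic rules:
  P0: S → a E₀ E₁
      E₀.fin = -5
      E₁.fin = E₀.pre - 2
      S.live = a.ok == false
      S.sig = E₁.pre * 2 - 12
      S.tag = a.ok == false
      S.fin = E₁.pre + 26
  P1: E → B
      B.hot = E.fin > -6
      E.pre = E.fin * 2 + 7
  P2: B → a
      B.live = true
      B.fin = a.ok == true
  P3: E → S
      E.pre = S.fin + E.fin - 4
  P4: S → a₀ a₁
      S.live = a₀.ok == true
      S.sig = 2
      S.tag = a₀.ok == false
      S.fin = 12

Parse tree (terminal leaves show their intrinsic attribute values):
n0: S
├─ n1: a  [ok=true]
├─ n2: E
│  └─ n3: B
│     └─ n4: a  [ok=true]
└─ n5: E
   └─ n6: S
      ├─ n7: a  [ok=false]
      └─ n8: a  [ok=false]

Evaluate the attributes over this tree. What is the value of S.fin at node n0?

1. n1.ok = true  [terminal]
2. n2.fin = -5  [-5]
3. n3.hot = true  [E.fin > -6]
4. n4.ok = true  [terminal]
5. n3.live = true  [true]
6. n3.fin = true  [a.ok == true]
7. n2.pre = -3  [E.fin * 2 + 7]
8. n5.fin = -5  [E₀.pre - 2]
9. n7.ok = false  [terminal]
10. n8.ok = false  [terminal]
11. n6.live = false  [a₀.ok == true]
12. n6.sig = 2  [2]
13. n6.tag = true  [a₀.ok == false]
14. n6.fin = 12  [12]
15. n5.pre = 3  [S.fin + E.fin - 4]
16. n0.live = false  [a.ok == false]
17. n0.sig = -6  [E₁.pre * 2 - 12]
18. n0.tag = false  [a.ok == false]
19. n0.fin = 29  [E₁.pre + 26]

29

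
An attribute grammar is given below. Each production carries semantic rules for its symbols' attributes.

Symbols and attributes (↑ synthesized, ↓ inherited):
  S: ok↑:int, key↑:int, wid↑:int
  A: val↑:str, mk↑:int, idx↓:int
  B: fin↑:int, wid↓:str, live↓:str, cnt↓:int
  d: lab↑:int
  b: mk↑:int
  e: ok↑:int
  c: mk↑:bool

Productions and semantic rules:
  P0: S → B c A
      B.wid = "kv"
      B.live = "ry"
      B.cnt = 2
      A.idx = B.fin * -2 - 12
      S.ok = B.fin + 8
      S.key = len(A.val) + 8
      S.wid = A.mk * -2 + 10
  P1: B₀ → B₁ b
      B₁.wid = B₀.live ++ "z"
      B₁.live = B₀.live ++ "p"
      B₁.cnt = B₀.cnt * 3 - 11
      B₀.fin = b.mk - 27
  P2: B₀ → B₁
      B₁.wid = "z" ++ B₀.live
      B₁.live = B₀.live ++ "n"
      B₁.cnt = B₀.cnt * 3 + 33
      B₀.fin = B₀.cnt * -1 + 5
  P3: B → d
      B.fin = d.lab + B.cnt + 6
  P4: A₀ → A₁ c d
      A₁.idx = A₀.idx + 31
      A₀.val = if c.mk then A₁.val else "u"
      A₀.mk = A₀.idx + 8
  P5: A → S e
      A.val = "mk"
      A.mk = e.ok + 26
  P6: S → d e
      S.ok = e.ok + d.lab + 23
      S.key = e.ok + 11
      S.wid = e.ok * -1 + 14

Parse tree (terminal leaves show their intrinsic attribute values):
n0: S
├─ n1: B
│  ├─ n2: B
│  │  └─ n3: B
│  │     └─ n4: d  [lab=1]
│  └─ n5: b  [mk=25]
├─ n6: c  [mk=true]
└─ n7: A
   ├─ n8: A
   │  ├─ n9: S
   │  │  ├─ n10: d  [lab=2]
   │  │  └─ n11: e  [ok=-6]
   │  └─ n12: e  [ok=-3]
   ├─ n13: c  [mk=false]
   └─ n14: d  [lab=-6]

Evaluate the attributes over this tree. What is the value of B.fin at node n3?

1. n1.wid = "kv"  ["kv"]
2. n1.live = "ry"  ["ry"]
3. n1.cnt = 2  [2]
4. n2.wid = "ryz"  [B₀.live ++ "z"]
5. n2.live = "ryp"  [B₀.live ++ "p"]
6. n2.cnt = -5  [B₀.cnt * 3 - 11]
7. n3.wid = "zryp"  ["z" ++ B₀.live]
8. n3.live = "rypn"  [B₀.live ++ "n"]
9. n3.cnt = 18  [B₀.cnt * 3 + 33]
10. n4.lab = 1  [terminal]
11. n3.fin = 25  [d.lab + B.cnt + 6]
12. n2.fin = 10  [B₀.cnt * -1 + 5]
13. n5.mk = 25  [terminal]
14. n1.fin = -2  [b.mk - 27]
15. n6.mk = true  [terminal]
16. n7.idx = -8  [B.fin * -2 - 12]
17. n8.idx = 23  [A₀.idx + 31]
18. n10.lab = 2  [terminal]
19. n11.ok = -6  [terminal]
20. n9.ok = 19  [e.ok + d.lab + 23]
21. n9.key = 5  [e.ok + 11]
22. n9.wid = 20  [e.ok * -1 + 14]
23. n12.ok = -3  [terminal]
24. n8.val = "mk"  ["mk"]
25. n8.mk = 23  [e.ok + 26]
26. n13.mk = false  [terminal]
27. n14.lab = -6  [terminal]
28. n7.val = "u"  [if c.mk then A₁.val else "u"]
29. n7.mk = 0  [A₀.idx + 8]
30. n0.ok = 6  [B.fin + 8]
31. n0.key = 9  [len(A.val) + 8]
32. n0.wid = 10  [A.mk * -2 + 10]

25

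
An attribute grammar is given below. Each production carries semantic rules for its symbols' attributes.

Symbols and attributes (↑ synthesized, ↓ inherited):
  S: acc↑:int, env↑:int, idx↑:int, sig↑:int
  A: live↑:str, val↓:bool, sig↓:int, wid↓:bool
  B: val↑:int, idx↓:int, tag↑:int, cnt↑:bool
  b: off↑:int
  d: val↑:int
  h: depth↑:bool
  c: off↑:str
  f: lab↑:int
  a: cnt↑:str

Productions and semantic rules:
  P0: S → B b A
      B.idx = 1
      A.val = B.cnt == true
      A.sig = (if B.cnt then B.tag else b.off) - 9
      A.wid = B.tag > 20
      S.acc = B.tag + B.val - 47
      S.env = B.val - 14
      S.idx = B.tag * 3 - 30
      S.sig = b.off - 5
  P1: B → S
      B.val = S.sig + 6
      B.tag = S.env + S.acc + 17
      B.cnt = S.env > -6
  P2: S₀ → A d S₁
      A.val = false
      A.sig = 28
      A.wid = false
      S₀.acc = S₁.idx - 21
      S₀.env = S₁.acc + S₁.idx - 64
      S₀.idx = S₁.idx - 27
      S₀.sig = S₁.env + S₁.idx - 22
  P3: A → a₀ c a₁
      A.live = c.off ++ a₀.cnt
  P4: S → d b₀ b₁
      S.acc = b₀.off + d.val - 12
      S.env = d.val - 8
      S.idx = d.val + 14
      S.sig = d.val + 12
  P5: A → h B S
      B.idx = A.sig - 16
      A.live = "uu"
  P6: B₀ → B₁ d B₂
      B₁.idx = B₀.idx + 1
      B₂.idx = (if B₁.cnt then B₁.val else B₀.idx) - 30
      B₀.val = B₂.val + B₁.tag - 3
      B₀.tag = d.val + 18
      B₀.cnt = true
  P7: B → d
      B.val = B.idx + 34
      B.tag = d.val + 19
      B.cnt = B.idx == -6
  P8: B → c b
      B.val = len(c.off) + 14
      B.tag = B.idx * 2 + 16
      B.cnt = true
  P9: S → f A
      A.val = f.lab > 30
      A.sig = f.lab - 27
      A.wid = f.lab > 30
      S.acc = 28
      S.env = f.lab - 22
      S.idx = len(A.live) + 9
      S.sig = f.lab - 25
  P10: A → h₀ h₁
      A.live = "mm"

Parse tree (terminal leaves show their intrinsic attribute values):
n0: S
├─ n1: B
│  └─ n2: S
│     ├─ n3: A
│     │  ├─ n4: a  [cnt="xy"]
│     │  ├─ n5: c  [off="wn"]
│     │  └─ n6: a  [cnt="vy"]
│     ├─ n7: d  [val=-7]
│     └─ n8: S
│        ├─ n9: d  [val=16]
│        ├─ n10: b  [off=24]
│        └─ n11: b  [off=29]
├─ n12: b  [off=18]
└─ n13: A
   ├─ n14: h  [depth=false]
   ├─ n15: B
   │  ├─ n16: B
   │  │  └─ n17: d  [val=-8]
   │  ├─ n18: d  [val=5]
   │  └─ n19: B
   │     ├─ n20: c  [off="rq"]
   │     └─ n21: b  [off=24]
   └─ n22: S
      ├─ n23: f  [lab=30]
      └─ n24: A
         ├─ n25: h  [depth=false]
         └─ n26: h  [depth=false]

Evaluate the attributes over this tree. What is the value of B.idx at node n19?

1. n1.idx = 1  [1]
2. n3.val = false  [false]
3. n3.sig = 28  [28]
4. n3.wid = false  [false]
5. n4.cnt = "xy"  [terminal]
6. n5.off = "wn"  [terminal]
7. n6.cnt = "vy"  [terminal]
8. n3.live = "wnxy"  [c.off ++ a₀.cnt]
9. n7.val = -7  [terminal]
10. n9.val = 16  [terminal]
11. n10.off = 24  [terminal]
12. n11.off = 29  [terminal]
13. n8.acc = 28  [b₀.off + d.val - 12]
14. n8.env = 8  [d.val - 8]
15. n8.idx = 30  [d.val + 14]
16. n8.sig = 28  [d.val + 12]
17. n2.acc = 9  [S₁.idx - 21]
18. n2.env = -6  [S₁.acc + S₁.idx - 64]
19. n2.idx = 3  [S₁.idx - 27]
20. n2.sig = 16  [S₁.env + S₁.idx - 22]
21. n1.val = 22  [S.sig + 6]
22. n1.tag = 20  [S.env + S.acc + 17]
23. n1.cnt = false  [S.env > -6]
24. n12.off = 18  [terminal]
25. n13.val = false  [B.cnt == true]
26. n13.sig = 9  [(if B.cnt then B.tag else b.off) - 9]
27. n13.wid = false  [B.tag > 20]
28. n14.depth = false  [terminal]
29. n15.idx = -7  [A.sig - 16]
30. n16.idx = -6  [B₀.idx + 1]
31. n17.val = -8  [terminal]
32. n16.val = 28  [B.idx + 34]
33. n16.tag = 11  [d.val + 19]
34. n16.cnt = true  [B.idx == -6]
35. n18.val = 5  [terminal]
36. n19.idx = -2  [(if B₁.cnt then B₁.val else B₀.idx) - 30]
37. n20.off = "rq"  [terminal]
38. n21.off = 24  [terminal]
39. n19.val = 16  [len(c.off) + 14]
40. n19.tag = 12  [B.idx * 2 + 16]
41. n19.cnt = true  [true]
42. n15.val = 24  [B₂.val + B₁.tag - 3]
43. n15.tag = 23  [d.val + 18]
44. n15.cnt = true  [true]
45. n23.lab = 30  [terminal]
46. n24.val = false  [f.lab > 30]
47. n24.sig = 3  [f.lab - 27]
48. n24.wid = false  [f.lab > 30]
49. n25.depth = false  [terminal]
50. n26.depth = false  [terminal]
51. n24.live = "mm"  ["mm"]
52. n22.acc = 28  [28]
53. n22.env = 8  [f.lab - 22]
54. n22.idx = 11  [len(A.live) + 9]
55. n22.sig = 5  [f.lab - 25]
56. n13.live = "uu"  ["uu"]
57. n0.acc = -5  [B.tag + B.val - 47]
58. n0.env = 8  [B.val - 14]
59. n0.idx = 30  [B.tag * 3 - 30]
60. n0.sig = 13  [b.off - 5]

-2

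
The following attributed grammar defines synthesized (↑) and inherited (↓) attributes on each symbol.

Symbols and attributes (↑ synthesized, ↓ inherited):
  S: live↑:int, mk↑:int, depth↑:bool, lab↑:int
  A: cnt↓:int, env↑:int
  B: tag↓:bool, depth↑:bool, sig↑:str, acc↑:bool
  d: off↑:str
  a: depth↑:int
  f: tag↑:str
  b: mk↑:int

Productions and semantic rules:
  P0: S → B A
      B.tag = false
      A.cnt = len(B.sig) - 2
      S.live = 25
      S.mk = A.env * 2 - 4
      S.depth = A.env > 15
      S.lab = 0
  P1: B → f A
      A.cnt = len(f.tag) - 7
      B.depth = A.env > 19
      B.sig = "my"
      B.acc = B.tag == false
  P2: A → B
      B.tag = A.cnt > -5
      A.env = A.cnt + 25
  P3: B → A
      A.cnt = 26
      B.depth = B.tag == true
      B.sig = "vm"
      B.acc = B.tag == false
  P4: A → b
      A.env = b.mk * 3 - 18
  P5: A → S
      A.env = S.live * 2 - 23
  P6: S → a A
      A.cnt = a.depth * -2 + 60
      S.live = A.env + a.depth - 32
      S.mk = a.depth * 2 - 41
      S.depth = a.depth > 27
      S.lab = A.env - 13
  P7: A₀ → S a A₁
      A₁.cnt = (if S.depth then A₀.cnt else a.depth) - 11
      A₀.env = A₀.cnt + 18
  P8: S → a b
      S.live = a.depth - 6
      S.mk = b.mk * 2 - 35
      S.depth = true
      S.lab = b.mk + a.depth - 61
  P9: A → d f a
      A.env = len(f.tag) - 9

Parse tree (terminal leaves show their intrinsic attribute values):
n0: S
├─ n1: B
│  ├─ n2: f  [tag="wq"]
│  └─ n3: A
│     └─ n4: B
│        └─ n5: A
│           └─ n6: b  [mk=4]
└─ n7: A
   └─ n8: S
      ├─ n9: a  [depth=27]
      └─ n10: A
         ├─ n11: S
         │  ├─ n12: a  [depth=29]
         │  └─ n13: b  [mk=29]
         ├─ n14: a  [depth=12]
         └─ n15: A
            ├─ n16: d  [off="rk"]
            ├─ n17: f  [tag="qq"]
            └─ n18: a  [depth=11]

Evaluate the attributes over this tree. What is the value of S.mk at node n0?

26

1. n1.tag = false  [false]
2. n2.tag = "wq"  [terminal]
3. n3.cnt = -5  [len(f.tag) - 7]
4. n4.tag = false  [A.cnt > -5]
5. n5.cnt = 26  [26]
6. n6.mk = 4  [terminal]
7. n5.env = -6  [b.mk * 3 - 18]
8. n4.depth = false  [B.tag == true]
9. n4.sig = "vm"  ["vm"]
10. n4.acc = true  [B.tag == false]
11. n3.env = 20  [A.cnt + 25]
12. n1.depth = true  [A.env > 19]
13. n1.sig = "my"  ["my"]
14. n1.acc = true  [B.tag == false]
15. n7.cnt = 0  [len(B.sig) - 2]
16. n9.depth = 27  [terminal]
17. n10.cnt = 6  [a.depth * -2 + 60]
18. n12.depth = 29  [terminal]
19. n13.mk = 29  [terminal]
20. n11.live = 23  [a.depth - 6]
21. n11.mk = 23  [b.mk * 2 - 35]
22. n11.depth = true  [true]
23. n11.lab = -3  [b.mk + a.depth - 61]
24. n14.depth = 12  [terminal]
25. n15.cnt = -5  [(if S.depth then A₀.cnt else a.depth) - 11]
26. n16.off = "rk"  [terminal]
27. n17.tag = "qq"  [terminal]
28. n18.depth = 11  [terminal]
29. n15.env = -7  [len(f.tag) - 9]
30. n10.env = 24  [A₀.cnt + 18]
31. n8.live = 19  [A.env + a.depth - 32]
32. n8.mk = 13  [a.depth * 2 - 41]
33. n8.depth = false  [a.depth > 27]
34. n8.lab = 11  [A.env - 13]
35. n7.env = 15  [S.live * 2 - 23]
36. n0.live = 25  [25]
37. n0.mk = 26  [A.env * 2 - 4]
38. n0.depth = false  [A.env > 15]
39. n0.lab = 0  [0]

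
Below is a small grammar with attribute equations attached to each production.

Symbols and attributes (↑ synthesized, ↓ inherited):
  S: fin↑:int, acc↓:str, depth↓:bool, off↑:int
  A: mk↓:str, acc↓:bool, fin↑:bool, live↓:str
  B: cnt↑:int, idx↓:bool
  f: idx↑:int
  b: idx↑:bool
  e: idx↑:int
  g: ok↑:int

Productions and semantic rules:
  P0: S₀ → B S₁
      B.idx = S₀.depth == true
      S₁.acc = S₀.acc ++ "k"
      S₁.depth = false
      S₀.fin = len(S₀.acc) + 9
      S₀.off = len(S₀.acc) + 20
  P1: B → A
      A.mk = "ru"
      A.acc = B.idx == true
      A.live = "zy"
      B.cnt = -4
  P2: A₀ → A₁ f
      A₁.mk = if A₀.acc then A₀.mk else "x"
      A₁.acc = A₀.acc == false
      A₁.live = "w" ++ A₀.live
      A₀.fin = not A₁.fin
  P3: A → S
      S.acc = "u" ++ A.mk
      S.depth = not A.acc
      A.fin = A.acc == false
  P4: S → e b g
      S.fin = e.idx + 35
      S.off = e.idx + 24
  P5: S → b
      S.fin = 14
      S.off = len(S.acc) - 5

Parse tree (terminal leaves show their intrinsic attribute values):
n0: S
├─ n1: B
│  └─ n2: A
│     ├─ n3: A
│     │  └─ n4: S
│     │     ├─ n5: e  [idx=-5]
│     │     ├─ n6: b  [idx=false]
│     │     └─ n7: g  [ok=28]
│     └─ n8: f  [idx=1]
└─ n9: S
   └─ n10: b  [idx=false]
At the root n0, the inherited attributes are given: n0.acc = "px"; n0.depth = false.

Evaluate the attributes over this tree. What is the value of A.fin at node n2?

1. n0.acc = "px"  [given at root]
2. n0.depth = false  [given at root]
3. n1.idx = false  [S₀.depth == true]
4. n2.mk = "ru"  ["ru"]
5. n2.acc = false  [B.idx == true]
6. n2.live = "zy"  ["zy"]
7. n3.mk = "x"  [if A₀.acc then A₀.mk else "x"]
8. n3.acc = true  [A₀.acc == false]
9. n3.live = "wzy"  ["w" ++ A₀.live]
10. n4.acc = "ux"  ["u" ++ A.mk]
11. n4.depth = false  [not A.acc]
12. n5.idx = -5  [terminal]
13. n6.idx = false  [terminal]
14. n7.ok = 28  [terminal]
15. n4.fin = 30  [e.idx + 35]
16. n4.off = 19  [e.idx + 24]
17. n3.fin = false  [A.acc == false]
18. n8.idx = 1  [terminal]
19. n2.fin = true  [not A₁.fin]
20. n1.cnt = -4  [-4]
21. n9.acc = "pxk"  [S₀.acc ++ "k"]
22. n9.depth = false  [false]
23. n10.idx = false  [terminal]
24. n9.fin = 14  [14]
25. n9.off = -2  [len(S.acc) - 5]
26. n0.fin = 11  [len(S₀.acc) + 9]
27. n0.off = 22  [len(S₀.acc) + 20]

true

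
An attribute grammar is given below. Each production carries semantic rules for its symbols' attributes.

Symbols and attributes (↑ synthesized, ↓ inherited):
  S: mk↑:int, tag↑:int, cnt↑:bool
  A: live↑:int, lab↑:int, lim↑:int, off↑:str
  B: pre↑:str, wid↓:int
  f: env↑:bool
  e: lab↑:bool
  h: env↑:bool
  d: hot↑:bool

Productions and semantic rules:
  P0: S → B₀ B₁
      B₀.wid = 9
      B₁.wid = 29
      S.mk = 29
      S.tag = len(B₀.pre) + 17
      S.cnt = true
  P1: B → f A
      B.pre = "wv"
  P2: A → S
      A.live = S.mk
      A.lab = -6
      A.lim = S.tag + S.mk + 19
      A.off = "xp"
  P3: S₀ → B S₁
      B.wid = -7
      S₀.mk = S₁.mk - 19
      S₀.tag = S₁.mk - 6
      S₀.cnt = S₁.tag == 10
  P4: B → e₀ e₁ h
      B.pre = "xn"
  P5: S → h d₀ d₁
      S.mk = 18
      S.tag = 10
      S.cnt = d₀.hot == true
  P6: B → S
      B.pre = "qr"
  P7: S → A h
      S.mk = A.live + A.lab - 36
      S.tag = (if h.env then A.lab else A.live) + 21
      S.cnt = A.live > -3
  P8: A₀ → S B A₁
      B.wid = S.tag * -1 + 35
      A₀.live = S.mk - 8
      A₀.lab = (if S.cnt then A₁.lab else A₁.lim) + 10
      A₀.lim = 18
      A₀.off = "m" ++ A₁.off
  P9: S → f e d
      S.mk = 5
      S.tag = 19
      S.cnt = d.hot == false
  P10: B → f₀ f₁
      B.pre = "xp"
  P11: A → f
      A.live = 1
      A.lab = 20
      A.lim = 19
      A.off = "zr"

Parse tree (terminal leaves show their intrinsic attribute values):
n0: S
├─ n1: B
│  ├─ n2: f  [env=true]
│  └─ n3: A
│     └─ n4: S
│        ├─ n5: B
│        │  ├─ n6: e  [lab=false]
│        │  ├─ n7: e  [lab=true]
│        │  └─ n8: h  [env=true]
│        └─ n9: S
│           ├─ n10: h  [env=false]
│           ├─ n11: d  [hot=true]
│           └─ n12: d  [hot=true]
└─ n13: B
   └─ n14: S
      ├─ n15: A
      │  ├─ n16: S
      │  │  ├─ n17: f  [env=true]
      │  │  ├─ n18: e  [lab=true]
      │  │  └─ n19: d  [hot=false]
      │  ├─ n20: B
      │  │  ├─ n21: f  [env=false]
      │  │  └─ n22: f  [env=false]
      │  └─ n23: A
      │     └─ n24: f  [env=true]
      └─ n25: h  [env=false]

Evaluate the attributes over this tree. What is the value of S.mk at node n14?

-9

1. n1.wid = 9  [9]
2. n2.env = true  [terminal]
3. n5.wid = -7  [-7]
4. n6.lab = false  [terminal]
5. n7.lab = true  [terminal]
6. n8.env = true  [terminal]
7. n5.pre = "xn"  ["xn"]
8. n10.env = false  [terminal]
9. n11.hot = true  [terminal]
10. n12.hot = true  [terminal]
11. n9.mk = 18  [18]
12. n9.tag = 10  [10]
13. n9.cnt = true  [d₀.hot == true]
14. n4.mk = -1  [S₁.mk - 19]
15. n4.tag = 12  [S₁.mk - 6]
16. n4.cnt = true  [S₁.tag == 10]
17. n3.live = -1  [S.mk]
18. n3.lab = -6  [-6]
19. n3.lim = 30  [S.tag + S.mk + 19]
20. n3.off = "xp"  ["xp"]
21. n1.pre = "wv"  ["wv"]
22. n13.wid = 29  [29]
23. n17.env = true  [terminal]
24. n18.lab = true  [terminal]
25. n19.hot = false  [terminal]
26. n16.mk = 5  [5]
27. n16.tag = 19  [19]
28. n16.cnt = true  [d.hot == false]
29. n20.wid = 16  [S.tag * -1 + 35]
30. n21.env = false  [terminal]
31. n22.env = false  [terminal]
32. n20.pre = "xp"  ["xp"]
33. n24.env = true  [terminal]
34. n23.live = 1  [1]
35. n23.lab = 20  [20]
36. n23.lim = 19  [19]
37. n23.off = "zr"  ["zr"]
38. n15.live = -3  [S.mk - 8]
39. n15.lab = 30  [(if S.cnt then A₁.lab else A₁.lim) + 10]
40. n15.lim = 18  [18]
41. n15.off = "mzr"  ["m" ++ A₁.off]
42. n25.env = false  [terminal]
43. n14.mk = -9  [A.live + A.lab - 36]
44. n14.tag = 18  [(if h.env then A.lab else A.live) + 21]
45. n14.cnt = false  [A.live > -3]
46. n13.pre = "qr"  ["qr"]
47. n0.mk = 29  [29]
48. n0.tag = 19  [len(B₀.pre) + 17]
49. n0.cnt = true  [true]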